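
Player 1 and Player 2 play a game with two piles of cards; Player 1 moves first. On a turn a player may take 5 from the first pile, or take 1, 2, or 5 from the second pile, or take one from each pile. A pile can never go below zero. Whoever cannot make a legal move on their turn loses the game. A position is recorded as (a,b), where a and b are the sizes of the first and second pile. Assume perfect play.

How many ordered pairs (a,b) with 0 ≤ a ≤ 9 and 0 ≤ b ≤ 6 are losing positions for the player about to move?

25

Build the W/L table. Terminal = L. A non-terminal position is W if it has a move to some L; otherwise it is L.
Every move lowers a or b (never raises either), so fill the grid row by row in increasing a, and left to right within a row: each cell's successors are then already labelled.
      b=0  b=1  b=2  b=3  b=4  b=5  b=6
a=0:    L    W    W    L    W    W    L
a=1:    L    W    W    L    W    W    L
a=2:    L    W    W    L    W    W    L
a=3:    L    W    W    L    W    W    L
a=4:    L    W    W    L    W    W    L
a=5:    W    W    L    W    W    L    W
a=6:    W    L    W    W    L    W    W
a=7:    W    L    W    W    L    W    W
a=8:    W    L    W    W    L    W    W
a=9:    W    L    W    W    L    W    W
Cells with no legal move (terminal, hence L): (0,0), (1,0), (2,0), (3,0), (4,0).
The remaining L cells, each justified by listing all of its moves:
(0,3): →(0,2)(W), (0,1)(W) — all W, so L
(0,6): →(0,5)(W), (0,4)(W), (0,1)(W) — all W, so L
(1,3): →(1,2)(W), (1,1)(W), (0,2)(W) — all W, so L
(1,6): →(1,5)(W), (1,4)(W), (1,1)(W), (0,5)(W) — all W, so L
(2,3): →(2,2)(W), (2,1)(W), (1,2)(W) — all W, so L
(2,6): →(2,5)(W), (2,4)(W), (2,1)(W), (1,5)(W) — all W, so L
(3,3): →(3,2)(W), (3,1)(W), (2,2)(W) — all W, so L
(3,6): →(3,5)(W), (3,4)(W), (3,1)(W), (2,5)(W) — all W, so L
(4,3): →(4,2)(W), (4,1)(W), (3,2)(W) — all W, so L
(4,6): →(4,5)(W), (4,4)(W), (4,1)(W), (3,5)(W) — all W, so L
(5,2): →(0,2)(W), (5,1)(W), (5,0)(W), (4,1)(W) — all W, so L
(5,5): →(0,5)(W), (5,4)(W), (5,3)(W), (5,0)(W), (4,4)(W) — all W, so L
(6,1): →(1,1)(W), (6,0)(W), (5,0)(W) — all W, so L
(6,4): →(1,4)(W), (6,3)(W), (6,2)(W), (5,3)(W) — all W, so L
(7,1): →(2,1)(W), (7,0)(W), (6,0)(W) — all W, so L
(7,4): →(2,4)(W), (7,3)(W), (7,2)(W), (6,3)(W) — all W, so L
(8,1): →(3,1)(W), (8,0)(W), (7,0)(W) — all W, so L
(8,4): →(3,4)(W), (8,3)(W), (8,2)(W), (7,3)(W) — all W, so L
(9,1): →(4,1)(W), (9,0)(W), (8,0)(W) — all W, so L
(9,4): →(4,4)(W), (9,3)(W), (9,2)(W), (8,3)(W) — all W, so L
Every other cell has at least one move into one of the L cells above, so it is W.
L cells per row: a=0: 3, a=1: 3, a=2: 3, a=3: 3, a=4: 3, a=5: 2, a=6: 2, a=7: 2, a=8: 2, a=9: 2; total 25.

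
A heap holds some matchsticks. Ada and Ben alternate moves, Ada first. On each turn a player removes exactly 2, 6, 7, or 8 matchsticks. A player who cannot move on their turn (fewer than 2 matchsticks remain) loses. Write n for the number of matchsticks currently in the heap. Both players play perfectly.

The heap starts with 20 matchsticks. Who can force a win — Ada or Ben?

Use the standard recursion: the mover loses at a terminal position; elsewhere, the mover wins exactly when some move hands the opponent an L position.
n=0: no move → L
n=1: no move → L
n=2: reaches L-position 0 → W
n=3: reaches L-position 1 → W
n=4: only reaches 2(W), which is W → L
n=5: only reaches 3(W), which is W → L
n=6: reaches L-position 4 → W
n=7: reaches L-position 5 → W
n=8: reaches L-position 1 → W
n=9: reaches L-position 1 → W
n=10: reaches L-position 4 → W
n=11: reaches L-position 5 → W
n=12: reaches L-position 5 → W
n=13: reaches L-position 5 → W
n=14: only reaches 12(W), 8(W), 7(W), 6(W), all W → L
n=15: only reaches 13(W), 9(W), 8(W), 7(W), all W → L
n=16: reaches L-position 14 → W
n=17: reaches L-position 15 → W
n=18: only reaches 16(W), 12(W), 11(W), 10(W), all W → L
n=19: only reaches 17(W), 13(W), 12(W), 11(W), all W → L
n=20: reaches L-position 18 → W
The starting position 20 is W: Ada should remove 2, leaving 18, handing over an L position.

Ada wins.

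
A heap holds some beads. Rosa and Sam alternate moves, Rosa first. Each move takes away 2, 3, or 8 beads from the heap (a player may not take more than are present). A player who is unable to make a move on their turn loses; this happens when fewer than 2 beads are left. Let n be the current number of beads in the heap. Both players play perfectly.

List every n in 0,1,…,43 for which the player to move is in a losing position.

0, 1, 5, 6, 10, 11, 15, 16, 20, 21, 25, 26, 30, 31, 35, 36, 40, 41

Build the W/L table. Terminal = L. A non-terminal position is W if it has a move to some L; otherwise it is L.
n=0: no move → L
n=1: no move → L
n=2: can move to 0, which is L ⇒ W
n=3: can move to 1, which is L ⇒ W
n=4: can move to 1, which is L ⇒ W
n=5: moves to 3(W), 2(W); every one is W ⇒ L
n=6: moves to 4(W), 3(W); every one is W ⇒ L
n=7: can move to 5, which is L ⇒ W
n=8: can move to 6, which is L ⇒ W
n=9: can move to 6, which is L ⇒ W
n=10: moves to 8(W), 7(W), 2(W); every one is W ⇒ L
n=11: moves to 9(W), 8(W), 3(W); every one is W ⇒ L
n=12: can move to 10, which is L ⇒ W
n=13: can move to 11, which is L ⇒ W
n=14: can move to 11, which is L ⇒ W
n=15: moves to 13(W), 12(W), 7(W); every one is W ⇒ L
n=16: moves to 14(W), 13(W), 8(W); every one is W ⇒ L
n=17: can move to 15, which is L ⇒ W
n=18: can move to 16, which is L ⇒ W
n=19: can move to 16, which is L ⇒ W
n=20: moves to 18(W), 17(W), 12(W); every one is W ⇒ L
n=21: moves to 19(W), 18(W), 13(W); every one is W ⇒ L
n=22: can move to 20, which is L ⇒ W
n=23: can move to 21, which is L ⇒ W
n=24: can move to 21, which is L ⇒ W
n=25: moves to 23(W), 22(W), 17(W); every one is W ⇒ L
n=26: moves to 24(W), 23(W), 18(W); every one is W ⇒ L
n=27: can move to 25, which is L ⇒ W
n=28: can move to 26, which is L ⇒ W
n=29: can move to 26, which is L ⇒ W
n=30: moves to 28(W), 27(W), 22(W); every one is W ⇒ L
n=31: moves to 29(W), 28(W), 23(W); every one is W ⇒ L
n=32: can move to 30, which is L ⇒ W
n=33: can move to 31, which is L ⇒ W
n=34: can move to 31, which is L ⇒ W
n=35: moves to 33(W), 32(W), 27(W); every one is W ⇒ L
n=36: moves to 34(W), 33(W), 28(W); every one is W ⇒ L
n=37: can move to 35, which is L ⇒ W
n=38: can move to 36, which is L ⇒ W
n=39: can move to 36, which is L ⇒ W
n=40: moves to 38(W), 37(W), 32(W); every one is W ⇒ L
n=41: moves to 39(W), 38(W), 33(W); every one is W ⇒ L
n=42: can move to 40, which is L ⇒ W
n=43: can move to 41, which is L ⇒ W
Reading off the rows marked L gives the requested list; there are 18 such values of n.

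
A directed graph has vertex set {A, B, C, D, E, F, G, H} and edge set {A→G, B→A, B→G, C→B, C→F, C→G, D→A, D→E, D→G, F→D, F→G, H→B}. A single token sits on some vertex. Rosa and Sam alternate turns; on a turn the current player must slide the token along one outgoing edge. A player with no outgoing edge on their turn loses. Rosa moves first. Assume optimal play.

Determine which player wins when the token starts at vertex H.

Sam wins.

Work bottom-up. With no move the player to move loses. Otherwise the position is W if at least one move leads to an L position for the opponent, and L if every move leads to a W.
Every edge goes from a vertex to one that appears earlier in the order E, G, A, D, F, B, C, H, so processing vertices in that order labels each vertex after all of its successors.
E: no outgoing edge → L
G: no outgoing edge → L
A: →G(L), so W
D: →G(L), so W
F: →G(L), so W
B: →G(L), so W
C: →G(L), so W
H: →B(W) only, which is W, so L
The starting position H is L: whatever Rosa does, the opponent receives a W position.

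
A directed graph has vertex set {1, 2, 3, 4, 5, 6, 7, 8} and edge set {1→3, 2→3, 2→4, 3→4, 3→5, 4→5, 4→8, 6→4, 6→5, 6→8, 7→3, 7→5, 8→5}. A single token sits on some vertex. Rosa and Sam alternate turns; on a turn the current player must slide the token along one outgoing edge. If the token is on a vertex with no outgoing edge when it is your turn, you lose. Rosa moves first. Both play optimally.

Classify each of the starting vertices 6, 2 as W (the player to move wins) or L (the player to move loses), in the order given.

Use the standard recursion: the mover loses at a terminal position; elsewhere, the mover wins exactly when some move hands the opponent an L position.
Every edge goes from a vertex to one that appears earlier in the order 5, 8, 4, 6, 3, 2, 1, 7, so processing vertices in that order labels each vertex after all of its successors.
5: no outgoing edge → L
8: →5(L), so W
4: →5(L), so W
6: →5(L), so W
3: →5(L), so W
2: →3(W), 4(W) — all W, so L
1: →3(W) only, which is W, so L
7: →5(L), so W

6: W, 2: L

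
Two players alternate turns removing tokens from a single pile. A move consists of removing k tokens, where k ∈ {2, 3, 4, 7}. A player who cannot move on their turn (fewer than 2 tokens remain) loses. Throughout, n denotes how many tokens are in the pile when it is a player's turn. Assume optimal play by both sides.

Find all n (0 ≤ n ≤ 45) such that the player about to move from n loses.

Compute win/loss labels from the base case upward. A position with no move is L. Any other position is W if it can reach an L in one move, else L.
n=0: no move → L
n=1: no move → L
n=2: can move to 0, which is L ⇒ W
n=3: can move to 1, which is L ⇒ W
n=4: can move to 1, which is L ⇒ W
n=5: can move to 1, which is L ⇒ W
n=6: moves to 4(W), 3(W), 2(W); every one is W ⇒ L
n=7: can move to 0, which is L ⇒ W
n=8: can move to 6, which is L ⇒ W
n=9: can move to 6, which is L ⇒ W
n=10: can move to 6, which is L ⇒ W
n=11: moves to 9(W), 8(W), 7(W), 4(W); every one is W ⇒ L
n=12: moves to 10(W), 9(W), 8(W), 5(W); every one is W ⇒ L
n=13: can move to 11, which is L ⇒ W
n=14: can move to 12, which is L ⇒ W
n=15: can move to 12, which is L ⇒ W
n=16: can move to 12, which is L ⇒ W
n=17: moves to 15(W), 14(W), 13(W), 10(W); every one is W ⇒ L
n=18: can move to 11, which is L ⇒ W
n=19: can move to 17, which is L ⇒ W
n=20: can move to 17, which is L ⇒ W
n=21: can move to 17, which is L ⇒ W
n=22: moves to 20(W), 19(W), 18(W), 15(W); every one is W ⇒ L
n=23: moves to 21(W), 20(W), 19(W), 16(W); every one is W ⇒ L
n=24: can move to 22, which is L ⇒ W
n=25: can move to 23, which is L ⇒ W
n=26: can move to 23, which is L ⇒ W
n=27: can move to 23, which is L ⇒ W
n=28: moves to 26(W), 25(W), 24(W), 21(W); every one is W ⇒ L
n=29: can move to 22, which is L ⇒ W
n=30: can move to 28, which is L ⇒ W
n=31: can move to 28, which is L ⇒ W
n=32: can move to 28, which is L ⇒ W
n=33: moves to 31(W), 30(W), 29(W), 26(W); every one is W ⇒ L
n=34: moves to 32(W), 31(W), 30(W), 27(W); every one is W ⇒ L
n=35: can move to 33, which is L ⇒ W
n=36: can move to 34, which is L ⇒ W
n=37: can move to 34, which is L ⇒ W
n=38: can move to 34, which is L ⇒ W
n=39: moves to 37(W), 36(W), 35(W), 32(W); every one is W ⇒ L
n=40: can move to 33, which is L ⇒ W
n=41: can move to 39, which is L ⇒ W
n=42: can move to 39, which is L ⇒ W
n=43: can move to 39, which is L ⇒ W
n=44: moves to 42(W), 41(W), 40(W), 37(W); every one is W ⇒ L
n=45: moves to 43(W), 42(W), 41(W), 38(W); every one is W ⇒ L
Reading off the rows marked L gives the requested list; there are 14 such values of n.

0, 1, 6, 11, 12, 17, 22, 23, 28, 33, 34, 39, 44, 45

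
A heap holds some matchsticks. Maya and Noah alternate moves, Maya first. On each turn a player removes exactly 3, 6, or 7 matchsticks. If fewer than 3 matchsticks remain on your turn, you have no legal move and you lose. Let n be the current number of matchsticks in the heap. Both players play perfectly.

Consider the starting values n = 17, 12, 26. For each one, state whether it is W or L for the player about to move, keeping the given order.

17: W, 12: L, 26: W

Build the W/L table. Terminal = L. A non-terminal position is W if it has a move to some L; otherwise it is L.
n=0: no move → L
n=1: no move → L
n=2: no move → L
n=3: can move to 0, which is L ⇒ W
n=4: can move to 1, which is L ⇒ W
n=5: can move to 2, which is L ⇒ W
n=6: can move to 0, which is L ⇒ W
n=7: can move to 1, which is L ⇒ W
n=8: can move to 2, which is L ⇒ W
n=9: can move to 2, which is L ⇒ W
n=10: moves to 7(W), 4(W), 3(W); every one is W ⇒ L
n=11: moves to 8(W), 5(W), 4(W); every one is W ⇒ L
n=12: moves to 9(W), 6(W), 5(W); every one is W ⇒ L
n=13: can move to 10, which is L ⇒ W
n=14: can move to 11, which is L ⇒ W
n=15: can move to 12, which is L ⇒ W
n=16: can move to 10, which is L ⇒ W
n=17: can move to 11, which is L ⇒ W
n=18: can move to 12, which is L ⇒ W
n=19: can move to 12, which is L ⇒ W
n=20: moves to 17(W), 14(W), 13(W); every one is W ⇒ L
n=21: moves to 18(W), 15(W), 14(W); every one is W ⇒ L
n=22: moves to 19(W), 16(W), 15(W); every one is W ⇒ L
n=23: can move to 20, which is L ⇒ W
n=24: can move to 21, which is L ⇒ W
n=25: can move to 22, which is L ⇒ W
n=26: can move to 20, which is L ⇒ W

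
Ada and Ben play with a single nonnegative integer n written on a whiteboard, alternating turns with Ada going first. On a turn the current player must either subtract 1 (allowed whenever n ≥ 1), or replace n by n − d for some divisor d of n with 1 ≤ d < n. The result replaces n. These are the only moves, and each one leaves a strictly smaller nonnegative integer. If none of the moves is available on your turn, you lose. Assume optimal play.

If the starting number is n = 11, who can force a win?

Ben wins.

Classify positions by backward induction: terminal positions (no move available) are L. From any other position, the mover wins iff some move reaches an L.
n=0: no move → L
n=1: →0(L), so W
n=2: →1(W) only, which is W, so L
n=3: →2(L), so W
n=4: →2(L), so W
n=5: →4(W) only, which is W, so L
n=6: →5(L), so W
n=7: →6(W) only, which is W, so L
n=8: →7(L), so W
n=9: →6(W), 8(W) — all W, so L
n=10: →5(L), so W
n=11: →10(W) only, which is W, so L
Every move from 11 reaches a W position, so the mover loses.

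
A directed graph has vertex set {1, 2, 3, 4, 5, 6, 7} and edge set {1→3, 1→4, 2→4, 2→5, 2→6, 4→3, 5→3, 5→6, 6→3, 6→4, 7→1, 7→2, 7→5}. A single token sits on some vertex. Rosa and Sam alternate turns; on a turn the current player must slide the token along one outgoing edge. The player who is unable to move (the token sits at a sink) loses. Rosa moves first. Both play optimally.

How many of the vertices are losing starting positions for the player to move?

Work bottom-up. With no move the player to move loses. Otherwise the position is W if at least one move leads to an L position for the opponent, and L if every move leads to a W.
Every edge goes from a vertex to one that appears earlier in the order 3, 4, 6, 5, 1, 2, 7, so processing vertices in that order labels each vertex after all of its successors.
3: no outgoing edge → L
4: W (go to 3, an L position)
6: W (go to 3, an L position)
5: W (go to 3, an L position)
1: W (go to 3, an L position)
2: L (options 5(W), 6(W), 4(W) are all W)
7: W (go to 2, an L position)
The L vertices are 2, 3; that is 2 in all.

2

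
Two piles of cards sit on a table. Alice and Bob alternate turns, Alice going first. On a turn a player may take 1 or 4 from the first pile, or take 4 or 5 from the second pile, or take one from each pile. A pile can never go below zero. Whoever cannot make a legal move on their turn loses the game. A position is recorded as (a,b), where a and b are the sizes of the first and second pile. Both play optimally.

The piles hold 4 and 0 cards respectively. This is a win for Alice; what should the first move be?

Move to (0,0).

Build the W/L table. Terminal = L. A non-terminal position is W if it has a move to some L; otherwise it is L.
No move ever increases a pile, so every position that can arise here has a ≤ 4 and b ≤ 0; it is enough to label the cells with 0 ≤ a ≤ 4 and 0 ≤ b ≤ 0.
Every move lowers a or b (never raises either), so fill the grid row by row in increasing a, and left to right within a row: each cell's successors are then already labelled.
      b=0
a=0:    L
a=1:    W
a=2:    L
a=3:    W
a=4:    W
Cells with no legal move (terminal, hence L): (0,0).
The remaining L cells, each justified by listing all of its moves:
(2,0): the only move is to (1,0)(W), a W ⇒ L
Every other cell has at least one move into one of the L cells above, so it is W.
From (4,0), the L positions reachable in one move are: (0,0).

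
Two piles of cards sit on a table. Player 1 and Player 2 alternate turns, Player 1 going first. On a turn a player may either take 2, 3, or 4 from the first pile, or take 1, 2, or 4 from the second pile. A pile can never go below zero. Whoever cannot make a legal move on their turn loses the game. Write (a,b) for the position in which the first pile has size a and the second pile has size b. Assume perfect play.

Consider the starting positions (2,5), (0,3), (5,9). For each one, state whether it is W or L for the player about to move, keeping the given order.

(2,5): W, (0,3): L, (5,9): W

Compute win/loss labels from the base case upward. A position with no move is L. Any other position is W if it can reach an L in one move, else L.
No move ever increases a pile, so every position that can arise here has a ≤ 5 and b ≤ 9; it is enough to label the cells with 0 ≤ a ≤ 5 and 0 ≤ b ≤ 9.
Every move lowers a or b (never raises either), so fill the grid row by row in increasing a, and left to right within a row: each cell's successors are then already labelled.
      b=0  b=1  b=2  b=3  b=4  b=5  b=6  b=7  b=8  b=9
a=0:    L    W    W    L    W    W    L    W    W    L
a=1:    L    W    W    L    W    W    L    W    W    L
a=2:    W    L    W    W    L    W    W    L    W    W
a=3:    W    L    W    W    L    W    W    L    W    W
a=4:    W    W    L    W    W    L    W    W    L    W
a=5:    W    W    L    W    W    L    W    W    L    W
Cells with no legal move (terminal, hence L): (0,0), (1,0).
The remaining L cells, each justified by listing all of its moves:
(0,3): moves to (0,2)(W), (0,1)(W); every one is W ⇒ L
(0,6): moves to (0,5)(W), (0,4)(W), (0,2)(W); every one is W ⇒ L
(0,9): moves to (0,8)(W), (0,7)(W), (0,5)(W); every one is W ⇒ L
(1,3): moves to (1,2)(W), (1,1)(W); every one is W ⇒ L
(1,6): moves to (1,5)(W), (1,4)(W), (1,2)(W); every one is W ⇒ L
(1,9): moves to (1,8)(W), (1,7)(W), (1,5)(W); every one is W ⇒ L
(2,1): moves to (0,1)(W), (2,0)(W); every one is W ⇒ L
(2,4): moves to (0,4)(W), (2,3)(W), (2,2)(W), (2,0)(W); every one is W ⇒ L
(2,7): moves to (0,7)(W), (2,6)(W), (2,5)(W), (2,3)(W); every one is W ⇒ L
(3,1): moves to (1,1)(W), (0,1)(W), (3,0)(W); every one is W ⇒ L
(3,4): moves to (1,4)(W), (0,4)(W), (3,3)(W), (3,2)(W), (3,0)(W); every one is W ⇒ L
(3,7): moves to (1,7)(W), (0,7)(W), (3,6)(W), (3,5)(W), (3,3)(W); every one is W ⇒ L
(4,2): moves to (2,2)(W), (1,2)(W), (0,2)(W), (4,1)(W), (4,0)(W); every one is W ⇒ L
(4,5): moves to (2,5)(W), (1,5)(W), (0,5)(W), (4,4)(W), (4,3)(W), (4,1)(W); every one is W ⇒ L
(4,8): moves to (2,8)(W), (1,8)(W), (0,8)(W), (4,7)(W), (4,6)(W), (4,4)(W); every one is W ⇒ L
(5,2): moves to (3,2)(W), (2,2)(W), (1,2)(W), (5,1)(W), (5,0)(W); every one is W ⇒ L
(5,5): moves to (3,5)(W), (2,5)(W), (1,5)(W), (5,4)(W), (5,3)(W), (5,1)(W); every one is W ⇒ L
(5,8): moves to (3,8)(W), (2,8)(W), (1,8)(W), (5,7)(W), (5,6)(W), (5,4)(W); every one is W ⇒ L
Every other cell has at least one move into one of the L cells above, so it is W.
(2,5): the move to (2,4) reaches an L cell, so W
(0,3): one of the L cells justified above, so L
(5,9): the move to (1,9) reaches an L cell, so W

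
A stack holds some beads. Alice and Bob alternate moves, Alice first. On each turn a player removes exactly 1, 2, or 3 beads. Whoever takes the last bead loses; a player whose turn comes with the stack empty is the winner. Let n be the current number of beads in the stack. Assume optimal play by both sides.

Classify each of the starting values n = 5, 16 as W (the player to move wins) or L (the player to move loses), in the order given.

Compute win/loss labels from the base case upward. A position with no move is W. Any other position is W if it can reach an L in one move, else L.
n=0: no move; the opponent has just taken the last bead and therefore loses → W
n=1: only reaches 0(W), which is W → L
n=2: reaches L-position 1 → W
n=3: reaches L-position 1 → W
n=4: reaches L-position 1 → W
n=5: only reaches 4(W), 3(W), 2(W), all W → L
n=6: reaches L-position 5 → W
n=7: reaches L-position 5 → W
n=8: reaches L-position 5 → W
n=9: only reaches 8(W), 7(W), 6(W), all W → L
n=10: reaches L-position 9 → W
n=11: reaches L-position 9 → W
n=12: reaches L-position 9 → W
n=13: only reaches 12(W), 11(W), 10(W), all W → L
n=14: reaches L-position 13 → W
n=15: reaches L-position 13 → W
n=16: reaches L-position 13 → W

5: L, 16: W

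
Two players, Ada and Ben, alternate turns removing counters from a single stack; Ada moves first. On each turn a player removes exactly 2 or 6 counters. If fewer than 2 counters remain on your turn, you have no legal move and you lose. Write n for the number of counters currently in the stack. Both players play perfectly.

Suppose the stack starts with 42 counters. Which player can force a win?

Ada wins.

Compute win/loss labels from the base case upward. A position with no move is L. Any other position is W if it can reach an L in one move, else L.
n=0: no move → L
n=1: no move → L
n=2: W (go to 0, an L position)
n=3: W (go to 1, an L position)
n=4: L (sole option 2(W) is W)
n=5: L (sole option 3(W) is W)
n=6: W (go to 4, an L position)
n=7: W (go to 5, an L position)
n=8: L (options 6(W), 2(W) are all W)
n=9: L (options 7(W), 3(W) are all W)
n=10: W (go to 8, an L position)
n=11: W (go to 9, an L position)
n=12: L (options 10(W), 6(W) are all W)
n=13: L (options 11(W), 7(W) are all W)
n=14: W (go to 12, an L position)
n=15: W (go to 13, an L position)
n=16: L (options 14(W), 10(W) are all W)
n=17: L (options 15(W), 11(W) are all W)
n=18: W (go to 16, an L position)
n=19: W (go to 17, an L position)
n=20: L (options 18(W), 14(W) are all W)
n=21: L (options 19(W), 15(W) are all W)
n=22: W (go to 20, an L position)
n=23: W (go to 21, an L position)
n=24: L (options 22(W), 18(W) are all W)
n=25: L (options 23(W), 19(W) are all W)
n=26: W (go to 24, an L position)
n=27: W (go to 25, an L position)
n=28: L (options 26(W), 22(W) are all W)
n=29: L (options 27(W), 23(W) are all W)
n=30: W (go to 28, an L position)
n=31: W (go to 29, an L position)
n=32: L (options 30(W), 26(W) are all W)
n=33: L (options 31(W), 27(W) are all W)
n=34: W (go to 32, an L position)
n=35: W (go to 33, an L position)
n=36: L (options 34(W), 30(W) are all W)
n=37: L (options 35(W), 31(W) are all W)
n=38: W (go to 36, an L position)
n=39: W (go to 37, an L position)
n=40: L (options 38(W), 34(W) are all W)
n=41: L (options 39(W), 35(W) are all W)
n=42: W (go to 40, an L position)
From 42 Ada can remove 2, leaving 40, reaching an L position.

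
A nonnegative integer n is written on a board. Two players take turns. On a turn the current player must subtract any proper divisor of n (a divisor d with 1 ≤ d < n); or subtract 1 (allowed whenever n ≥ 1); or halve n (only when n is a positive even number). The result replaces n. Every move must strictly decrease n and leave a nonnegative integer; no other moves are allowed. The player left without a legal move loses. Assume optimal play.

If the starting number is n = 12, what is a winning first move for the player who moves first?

Move to 9.

Positions with no move are L. A position that does have a move is losing for the player to move precisely when every available move leads to a winning position for the opponent. Fill in the labels:
n=0: no move → L
n=1: W (go to 0, an L position)
n=2: L (sole option 1(W) is W)
n=3: W (go to 2, an L position)
n=4: W (go to 2, an L position)
n=5: L (sole option 4(W) is W)
n=6: W (go to 5, an L position)
n=7: L (sole option 6(W) is W)
n=8: W (go to 7, an L position)
n=9: L (options 6(W), 8(W) are all W)
n=10: W (go to 5, an L position)
n=11: L (sole option 10(W) is W)
n=12: W (go to 9, an L position)
From 12, the L positions reachable in one move are: 9, 11. Any move reaching one of these is winning.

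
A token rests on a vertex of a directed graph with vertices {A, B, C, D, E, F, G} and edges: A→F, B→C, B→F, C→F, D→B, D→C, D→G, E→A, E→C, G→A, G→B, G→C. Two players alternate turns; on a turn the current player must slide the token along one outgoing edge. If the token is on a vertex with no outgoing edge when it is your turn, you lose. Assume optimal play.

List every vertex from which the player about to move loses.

Build the W/L table. Terminal = L. A non-terminal position is W if it has a move to some L; otherwise it is L.
Every edge goes from a vertex to one that appears earlier in the order F, C, B, A, G, D, E, so processing vertices in that order labels each vertex after all of its successors.
F: no outgoing edge → L
C: reaches L-position F → W
B: reaches L-position F → W
A: reaches L-position F → W
G: only reaches A(W), B(W), C(W), all W → L
D: reaches L-position G → W
E: only reaches A(W), C(W), all W → L
Reading off the rows marked L gives the requested list; there are 3 such vertices.

E, F, G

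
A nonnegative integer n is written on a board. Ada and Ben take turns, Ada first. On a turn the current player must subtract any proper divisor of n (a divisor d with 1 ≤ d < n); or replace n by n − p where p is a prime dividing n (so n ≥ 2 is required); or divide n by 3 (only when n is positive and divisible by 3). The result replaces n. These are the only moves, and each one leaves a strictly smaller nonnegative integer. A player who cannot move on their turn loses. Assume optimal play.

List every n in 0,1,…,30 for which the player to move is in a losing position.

0, 1, 4, 9, 14, 20, 26

Classify positions by backward induction: terminal positions (no move available) are L. From any other position, the mover wins iff some move reaches an L.
n=0: no move → L
n=1: no move → L
n=2: →0(L), so W
n=3: →0(L), so W
n=4: →2(W), 3(W) — all W, so L
n=5: →0(L), so W
n=6: →4(L), so W
n=7: →0(L), so W
n=8: →4(L), so W
n=9: →3(W), 6(W), 8(W) — all W, so L
n=10: →9(L), so W
n=11: →0(L), so W
n=12: →4(L), so W
n=13: →0(L), so W
n=14: →7(W), 12(W), 13(W) — all W, so L
n=15: →14(L), so W
n=16: →14(L), so W
n=17: →0(L), so W
n=18: →9(L), so W
n=19: →0(L), so W
n=20: →10(W), 15(W), 16(W), 18(W), 19(W) — all W, so L
n=21: →14(L), so W
n=22: →20(L), so W
n=23: →0(L), so W
n=24: →20(L), so W
n=25: →20(L), so W
n=26: →13(W), 24(W), 25(W) — all W, so L
n=27: →9(L), so W
n=28: →14(L), so W
n=29: →0(L), so W
n=30: →20(L), so W
Reading off the rows marked L gives the requested list; there are 7 such values of n.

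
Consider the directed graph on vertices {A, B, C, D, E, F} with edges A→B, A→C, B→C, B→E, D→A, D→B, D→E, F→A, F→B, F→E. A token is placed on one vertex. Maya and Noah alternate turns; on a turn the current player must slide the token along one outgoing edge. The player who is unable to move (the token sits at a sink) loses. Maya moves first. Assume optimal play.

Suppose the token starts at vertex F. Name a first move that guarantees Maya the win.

Move to E.

Use the standard recursion: the mover loses at a terminal position; elsewhere, the mover wins exactly when some move hands the opponent an L position.
Every edge goes from a vertex to one that appears earlier in the order E, C, B, A, F, D, so processing vertices in that order labels each vertex after all of its successors.
E: no outgoing edge → L
C: no outgoing edge → L
B: reaches L-position C → W
A: reaches L-position C → W
F: reaches L-position E → W
D: reaches L-position E → W
From F, the L positions reachable in one move are: E.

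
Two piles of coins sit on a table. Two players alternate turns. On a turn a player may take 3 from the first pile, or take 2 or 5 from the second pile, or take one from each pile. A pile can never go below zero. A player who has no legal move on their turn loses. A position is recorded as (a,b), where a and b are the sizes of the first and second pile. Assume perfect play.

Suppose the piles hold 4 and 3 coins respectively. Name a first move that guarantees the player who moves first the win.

Label each position W (a win for the player to move) or L (a loss). A position with no legal move is L; any other position is W exactly when some move reaches an L, and L when every move reaches a W.
No move ever increases a pile, so every position that can arise here has a ≤ 4 and b ≤ 3; it is enough to label the cells with 0 ≤ a ≤ 4 and 0 ≤ b ≤ 3.
Every move lowers a or b (never raises either), so fill the grid row by row in increasing a, and left to right within a row: each cell's successors are then already labelled.
      b=0  b=1  b=2  b=3
a=0:    L    L    W    W
a=1:    L    W    W    L
a=2:    L    W    W    L
a=3:    W    W    L    L
a=4:    W    L    L    W
Cells with no legal move (terminal, hence L): (0,0), (0,1), (1,0), (2,0).
The remaining L cells, each justified by listing all of its moves:
(1,3): moves to (1,1)(W), (0,2)(W); every one is W ⇒ L
(2,3): moves to (2,1)(W), (1,2)(W); every one is W ⇒ L
(3,2): moves to (0,2)(W), (3,0)(W), (2,1)(W); every one is W ⇒ L
(3,3): moves to (0,3)(W), (3,1)(W), (2,2)(W); every one is W ⇒ L
(4,1): moves to (1,1)(W), (3,0)(W); every one is W ⇒ L
(4,2): moves to (1,2)(W), (4,0)(W), (3,1)(W); every one is W ⇒ L
Every other cell has at least one move into one of the L cells above, so it is W.
From (4,3), the L positions reachable in one move are: (1,3), (4,1), (3,2). Any move reaching one of these is winning.

Move to (1,3).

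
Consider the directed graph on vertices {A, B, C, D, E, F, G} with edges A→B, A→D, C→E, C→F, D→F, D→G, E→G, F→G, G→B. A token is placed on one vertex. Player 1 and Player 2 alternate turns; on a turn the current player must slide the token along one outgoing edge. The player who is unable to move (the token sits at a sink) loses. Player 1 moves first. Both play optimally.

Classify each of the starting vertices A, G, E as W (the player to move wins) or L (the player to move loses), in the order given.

A: W, G: W, E: L

Positions with no move are L. A position that does have a move is losing for the player to move precisely when every available move leads to a winning position for the opponent. Fill in the labels:
Every edge goes from a vertex to one that appears earlier in the order B, G, E, F, D, C, A, so processing vertices in that order labels each vertex after all of its successors.
B: no outgoing edge → L
G: →B(L), so W
E: →G(W) only, which is W, so L
F: →G(W) only, which is W, so L
D: →F(L), so W
C: →F(L), so W
A: →B(L), so W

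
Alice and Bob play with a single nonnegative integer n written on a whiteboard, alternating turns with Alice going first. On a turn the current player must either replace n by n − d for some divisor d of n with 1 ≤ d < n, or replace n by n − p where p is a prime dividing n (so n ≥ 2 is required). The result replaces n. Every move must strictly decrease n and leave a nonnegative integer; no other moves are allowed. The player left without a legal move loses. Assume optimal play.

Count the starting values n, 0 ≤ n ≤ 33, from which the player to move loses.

8

Label each position W (a win for the player to move) or L (a loss). A position with no legal move is L; any other position is W exactly when some move reaches an L, and L when every move reaches a W.
n=0: no move → L
n=1: no move → L
n=2: reaches L-position 0 → W
n=3: reaches L-position 0 → W
n=4: only reaches 2(W), 3(W), all W → L
n=5: reaches L-position 0 → W
n=6: reaches L-position 4 → W
n=7: reaches L-position 0 → W
n=8: reaches L-position 4 → W
n=9: only reaches 6(W), 8(W), all W → L
n=10: reaches L-position 9 → W
n=11: reaches L-position 0 → W
n=12: reaches L-position 9 → W
n=13: reaches L-position 0 → W
n=14: only reaches 7(W), 12(W), 13(W), all W → L
n=15: reaches L-position 14 → W
n=16: reaches L-position 14 → W
n=17: reaches L-position 0 → W
n=18: reaches L-position 9 → W
n=19: reaches L-position 0 → W
n=20: only reaches 10(W), 15(W), 16(W), 18(W), 19(W), all W → L
n=21: reaches L-position 14 → W
n=22: reaches L-position 20 → W
n=23: reaches L-position 0 → W
n=24: reaches L-position 20 → W
n=25: reaches L-position 20 → W
n=26: only reaches 13(W), 24(W), 25(W), all W → L
n=27: reaches L-position 26 → W
n=28: reaches L-position 14 → W
n=29: reaches L-position 0 → W
n=30: reaches L-position 20 → W
n=31: reaches L-position 0 → W
n=32: only reaches 16(W), 24(W), 28(W), 30(W), 31(W), all W → L
n=33: reaches L-position 32 → W
L entries with 0 ≤ n ≤ 33: n = 0, 1, 4, 9, 14, 20, 26, 32; that makes 8.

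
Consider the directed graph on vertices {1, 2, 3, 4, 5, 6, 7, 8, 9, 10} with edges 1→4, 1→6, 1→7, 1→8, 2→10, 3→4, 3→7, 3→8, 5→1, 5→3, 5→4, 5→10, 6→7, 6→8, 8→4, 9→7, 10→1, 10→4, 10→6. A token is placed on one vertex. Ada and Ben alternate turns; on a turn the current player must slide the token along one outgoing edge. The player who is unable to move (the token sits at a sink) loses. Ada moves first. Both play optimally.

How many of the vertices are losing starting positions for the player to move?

Positions with no move are L. A position that does have a move is losing for the player to move precisely when every available move leads to a winning position for the opponent. Fill in the labels:
Every edge goes from a vertex to one that appears earlier in the order 7, 4, 8, 6, 3, 1, 9, 10, 5, 2, so processing vertices in that order labels each vertex after all of its successors.
7: no outgoing edge → L
4: no outgoing edge → L
8: reaches L-position 4 → W
6: reaches L-position 7 → W
3: reaches L-position 4 → W
1: reaches L-position 4 → W
9: reaches L-position 7 → W
10: reaches L-position 4 → W
5: reaches L-position 4 → W
2: only reaches 10(W), which is W → L
The L vertices are 2, 4, 7; that is 3 in all.

3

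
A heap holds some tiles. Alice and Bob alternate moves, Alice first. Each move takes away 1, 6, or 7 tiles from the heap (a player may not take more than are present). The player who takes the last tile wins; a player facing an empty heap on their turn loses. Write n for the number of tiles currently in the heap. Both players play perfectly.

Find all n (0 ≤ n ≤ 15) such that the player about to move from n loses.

Positions with no move are L. A position that does have a move is losing for the player to move precisely when every available move leads to a winning position for the opponent. Fill in the labels:
n=0: no move → L
n=1: W (go to 0, an L position)
n=2: L (sole option 1(W) is W)
n=3: W (go to 2, an L position)
n=4: L (sole option 3(W) is W)
n=5: W (go to 4, an L position)
n=6: W (go to 0, an L position)
n=7: W (go to 0, an L position)
n=8: W (go to 2, an L position)
n=9: W (go to 2, an L position)
n=10: W (go to 4, an L position)
n=11: W (go to 4, an L position)
n=12: L (options 11(W), 6(W), 5(W) are all W)
n=13: W (go to 12, an L position)
n=14: L (options 13(W), 8(W), 7(W) are all W)
n=15: W (go to 14, an L position)
Reading off the rows marked L gives the requested list; there are 5 such values of n.

0, 2, 4, 12, 14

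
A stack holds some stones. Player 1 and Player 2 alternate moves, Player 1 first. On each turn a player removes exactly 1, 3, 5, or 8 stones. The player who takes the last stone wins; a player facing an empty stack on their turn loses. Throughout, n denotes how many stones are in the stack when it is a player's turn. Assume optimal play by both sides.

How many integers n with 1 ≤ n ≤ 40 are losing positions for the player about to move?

Classify positions by backward induction: terminal positions (no move available) are L. From any other position, the mover wins iff some move reaches an L.
n=0: no move → L
n=1: reaches L-position 0 → W
n=2: only reaches 1(W), which is W → L
n=3: reaches L-position 2 → W
n=4: only reaches 3(W), 1(W), all W → L
n=5: reaches L-position 4 → W
n=6: only reaches 5(W), 3(W), 1(W), all W → L
n=7: reaches L-position 6 → W
n=8: reaches L-position 0 → W
n=9: reaches L-position 6 → W
n=10: reaches L-position 2 → W
n=11: reaches L-position 6 → W
n=12: reaches L-position 4 → W
n=13: only reaches 12(W), 10(W), 8(W), 5(W), all W → L
n=14: reaches L-position 13 → W
n=15: only reaches 14(W), 12(W), 10(W), 7(W), all W → L
n=16: reaches L-position 15 → W
n=17: only reaches 16(W), 14(W), 12(W), 9(W), all W → L
n=18: reaches L-position 17 → W
n=19: only reaches 18(W), 16(W), 14(W), 11(W), all W → L
n=20: reaches L-position 19 → W
n=21: reaches L-position 13 → W
n=22: reaches L-position 19 → W
n=23: reaches L-position 15 → W
n=24: reaches L-position 19 → W
n=25: reaches L-position 17 → W
n=26: only reaches 25(W), 23(W), 21(W), 18(W), all W → L
n=27: reaches L-position 26 → W
n=28: only reaches 27(W), 25(W), 23(W), 20(W), all W → L
n=29: reaches L-position 28 → W
n=30: only reaches 29(W), 27(W), 25(W), 22(W), all W → L
n=31: reaches L-position 30 → W
n=32: only reaches 31(W), 29(W), 27(W), 24(W), all W → L
n=33: reaches L-position 32 → W
n=34: reaches L-position 26 → W
n=35: reaches L-position 32 → W
n=36: reaches L-position 28 → W
n=37: reaches L-position 32 → W
n=38: reaches L-position 30 → W
n=39: only reaches 38(W), 36(W), 34(W), 31(W), all W → L
n=40: reaches L-position 39 → W
L entries with 1 ≤ n ≤ 40 (n=0 is outside the asked range and is not counted): n = 2, 4, 6, 13, 15, 17, 19, 26, 28, 30, 32, 39; that makes 12.

12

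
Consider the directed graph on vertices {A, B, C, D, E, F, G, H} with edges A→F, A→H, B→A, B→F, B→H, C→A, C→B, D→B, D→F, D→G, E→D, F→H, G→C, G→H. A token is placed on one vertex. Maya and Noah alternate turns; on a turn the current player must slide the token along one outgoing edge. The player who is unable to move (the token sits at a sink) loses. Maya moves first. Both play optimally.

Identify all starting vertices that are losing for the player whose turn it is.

C, D, H

Work bottom-up. With no move the player to move loses. Otherwise the position is W if at least one move leads to an L position for the opponent, and L if every move leads to a W.
Every edge goes from a vertex to one that appears earlier in the order H, F, A, B, C, G, D, E, so processing vertices in that order labels each vertex after all of its successors.
H: no outgoing edge → L
F: W (go to H, an L position)
A: W (go to H, an L position)
B: W (go to H, an L position)
C: L (options B(W), A(W) are all W)
G: W (go to C, an L position)
D: L (options G(W), B(W), F(W) are all W)
E: W (go to D, an L position)
The losing starting vertices are exactly the entries labelled L in this table (3 of them).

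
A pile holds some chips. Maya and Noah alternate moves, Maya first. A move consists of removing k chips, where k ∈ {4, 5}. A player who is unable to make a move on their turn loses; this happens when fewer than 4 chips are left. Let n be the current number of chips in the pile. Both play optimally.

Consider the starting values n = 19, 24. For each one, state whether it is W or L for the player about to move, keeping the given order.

Positions with no move are L. A position that does have a move is losing for the player to move precisely when every available move leads to a winning position for the opponent. Fill in the labels:
n=0: no move → L
n=1: no move → L
n=2: no move → L
n=3: no move → L
n=4: W (go to 0, an L position)
n=5: W (go to 1, an L position)
n=6: W (go to 2, an L position)
n=7: W (go to 3, an L position)
n=8: W (go to 3, an L position)
n=9: L (options 5(W), 4(W) are all W)
n=10: L (options 6(W), 5(W) are all W)
n=11: L (options 7(W), 6(W) are all W)
n=12: L (options 8(W), 7(W) are all W)
n=13: W (go to 9, an L position)
n=14: W (go to 10, an L position)
n=15: W (go to 11, an L position)
n=16: W (go to 12, an L position)
n=17: W (go to 12, an L position)
n=18: L (options 14(W), 13(W) are all W)
n=19: L (options 15(W), 14(W) are all W)
n=20: L (options 16(W), 15(W) are all W)
n=21: L (options 17(W), 16(W) are all W)
n=22: W (go to 18, an L position)
n=23: W (go to 19, an L position)
n=24: W (go to 20, an L position)

19: L, 24: W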